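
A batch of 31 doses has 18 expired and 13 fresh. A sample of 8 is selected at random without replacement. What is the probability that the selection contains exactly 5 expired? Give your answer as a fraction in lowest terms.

20944/67425

The sample space is all 8-subsets of the 31: C(31,8) = 7888725.
Selections with exactly 5 expired: choose 5 of the 18 expired and 3 of the 13 fresh, C(18,5)·C(13,3) = 8568·286 = 2450448.
Probability = 2450448/7888725 = 20944/67425.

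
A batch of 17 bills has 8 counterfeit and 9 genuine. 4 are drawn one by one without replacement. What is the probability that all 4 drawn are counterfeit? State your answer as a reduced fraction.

Multiply the conditional probabilities at each draw: 8/17 · 7/16 · 6/15 · 5/14 = 1680/57120 = 1/34.

1/34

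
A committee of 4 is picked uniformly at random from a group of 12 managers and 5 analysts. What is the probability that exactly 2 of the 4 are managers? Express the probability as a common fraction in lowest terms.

The sample space is all 4-subsets of the 17: C(17,4) = 2380.
Selections with exactly 2 managers: choose 2 of the 12 managers and 2 of the 5 analysts, C(12,2)·C(5,2) = 66·10 = 660.
Probability = 660/2380 = 33/119.

33/119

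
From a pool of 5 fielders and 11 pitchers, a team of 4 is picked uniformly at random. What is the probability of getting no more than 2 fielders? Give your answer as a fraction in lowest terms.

341/364

There are C(16,4) = 1820 ways to choose the 4.
Count the complement (more than 2 fielders): C(5,3)·C(11,1) + C(5,4)·C(11,0) = 110 + 5 = 115.
Probability = 1 − 115/1820 = 1705/1820 = 341/364.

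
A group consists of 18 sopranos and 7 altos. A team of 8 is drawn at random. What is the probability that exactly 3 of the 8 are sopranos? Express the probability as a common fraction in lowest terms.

There are C(25,8) = 1081575 ways to choose 8 from 25.
Selections with exactly 3 sopranos: choose 3 of the 18 sopranos and 5 of the 7 altos, C(18,3)·C(7,5) = 816·21 = 17136.
Probability = 17136/1081575 = 1904/120175.

1904/120175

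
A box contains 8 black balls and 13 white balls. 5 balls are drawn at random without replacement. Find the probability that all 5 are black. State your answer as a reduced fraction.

There are C(21,5) = 20349 possible selections.
Selections with all black: C(8,5) = 56.
Probability = 56/20349 = 8/2907.

8/2907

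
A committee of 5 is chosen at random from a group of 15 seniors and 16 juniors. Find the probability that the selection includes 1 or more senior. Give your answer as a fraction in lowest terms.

7883/8091

Total selections: C(31,5) = 169911.
Favorable selections (1 or more senior): C(15,1)·C(16,4) + C(15,2)·C(16,3) + C(15,3)·C(16,2) + C(15,4)·C(16,1) + C(15,5)·C(16,0) = 27300 + 58800 + 54600 + 21840 + 3003 = 165543.
Probability = 165543/169911 = 7883/8091.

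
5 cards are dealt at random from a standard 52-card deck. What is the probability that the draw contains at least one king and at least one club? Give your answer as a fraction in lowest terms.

229297/866320

There are C(52,5) = 2598960 possible draws.
By inclusion-exclusion on the complements, draws missing all kings or all clubs: C(48,5) + C(39,5) − C(36,5) = 1712304 + 575757 − 376992 = 1911069.
So draws with at least one of each: 2598960 − 1911069 = 687891, probability 687891/2598960 = 229297/866320.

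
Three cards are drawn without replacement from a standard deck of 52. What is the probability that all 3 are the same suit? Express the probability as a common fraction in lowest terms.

There are C(52,3) = 22100 possible 3-card hands.
Hands of one suit: 4 suits × C(13,3) = 4·286 = 1144.
Probability = 1144/22100 = 22/425.

22/425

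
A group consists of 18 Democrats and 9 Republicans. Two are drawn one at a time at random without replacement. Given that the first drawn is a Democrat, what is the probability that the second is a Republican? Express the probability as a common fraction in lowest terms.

After removing one Democrat, 26 remain: 17 Democrats and 9 Republicans.
So the probability the next is a Republican is 9/26.

9/26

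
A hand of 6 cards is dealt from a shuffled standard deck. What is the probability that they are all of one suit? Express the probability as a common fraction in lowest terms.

66/195755

There are C(52,6) = 20358520 possible 6-card hands.
Hands of one suit: 4 suits × C(13,6) = 4·1716 = 6864.
Probability = 6864/20358520 = 66/195755.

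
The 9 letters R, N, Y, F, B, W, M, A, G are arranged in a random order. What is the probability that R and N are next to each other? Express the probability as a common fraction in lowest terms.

2/9

There are 9! = 362880 arrangements.
Treat R and N as a block: 8! arrangements of the blocks × 2 orders within the block = 2·40320 = 80640.
Probability = 80640/362880 = 2/9.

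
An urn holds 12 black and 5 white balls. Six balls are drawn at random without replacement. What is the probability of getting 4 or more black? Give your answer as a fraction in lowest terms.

4917/6188

Total selections: C(17,6) = 12376.
Favorable selections (4 or more black): C(12,4)·C(5,2) + C(12,5)·C(5,1) + C(12,6)·C(5,0) = 4950 + 3960 + 924 = 9834.
Probability = 9834/12376 = 4917/6188.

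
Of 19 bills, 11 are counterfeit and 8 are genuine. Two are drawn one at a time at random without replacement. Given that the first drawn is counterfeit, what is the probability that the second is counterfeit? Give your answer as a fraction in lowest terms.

5/9

After removing one counterfeit, 18 remain: 10 counterfeit and 8 genuine.
So the probability the next is counterfeit is 10/18 = 5/9.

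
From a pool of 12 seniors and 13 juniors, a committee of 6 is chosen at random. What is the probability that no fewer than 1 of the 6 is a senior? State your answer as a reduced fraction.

3986/4025

Total selections: C(25,6) = 177100.
Favorable selections (no fewer than 1 senior): C(12,1)·C(13,5) + C(12,2)·C(13,4) + C(12,3)·C(13,3) + C(12,4)·C(13,2) + C(12,5)·C(13,1) + C(12,6)·C(13,0) = 15444 + 47190 + 62920 + 38610 + 10296 + 924 = 175384.
Probability = 175384/177100 = 3986/4025.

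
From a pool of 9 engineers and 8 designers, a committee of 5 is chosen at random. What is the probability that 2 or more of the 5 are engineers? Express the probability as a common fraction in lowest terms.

393/442

There are C(17,5) = 6188 ways to choose the 5.
Count the complement (fewer than 2 engineers): C(9,0)·C(8,5) + C(9,1)·C(8,4) = 56 + 630 = 686.
Probability = 1 − 686/6188 = 5502/6188 = 393/442.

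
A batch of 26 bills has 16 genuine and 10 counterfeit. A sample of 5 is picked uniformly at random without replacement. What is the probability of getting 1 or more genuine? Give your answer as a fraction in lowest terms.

16382/16445

There are C(26,5) = 65780 ways to choose the 5.
The complement is all 5 are counterfeit: C(10,5) = 252.
Probability = 1 − 252/65780 = 65528/65780 = 16382/16445.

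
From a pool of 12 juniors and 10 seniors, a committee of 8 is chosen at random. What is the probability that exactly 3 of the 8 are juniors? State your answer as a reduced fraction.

The sample space is all 8-subsets of the 22: C(22,8) = 319770.
Selections with exactly 3 juniors: choose 3 of the 12 juniors and 5 of the 10 seniors, C(12,3)·C(10,5) = 220·252 = 55440.
Probability = 55440/319770 = 56/323.

56/323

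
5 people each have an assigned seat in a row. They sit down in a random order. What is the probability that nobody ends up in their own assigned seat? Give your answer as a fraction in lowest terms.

There are 5! = 120 seatings.
By inclusion-exclusion, seatings with no fixed points: C(5,0)·5! − C(5,1)·4! + C(5,2)·3! − C(5,3)·2! + C(5,4)·1! − C(5,5)·0! = 44.
Probability = 44/120 = 11/30.

11/30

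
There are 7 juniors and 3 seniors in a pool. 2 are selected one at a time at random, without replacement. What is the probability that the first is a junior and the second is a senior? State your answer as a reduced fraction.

Multiply the conditional probabilities at each draw: 7/10 · 3/9 = 21/90 = 7/30.

7/30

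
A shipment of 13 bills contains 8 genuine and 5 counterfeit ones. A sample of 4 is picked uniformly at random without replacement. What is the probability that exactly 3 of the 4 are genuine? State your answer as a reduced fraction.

The sample space is all 4-subsets of the 13: C(13,4) = 715.
Selections with exactly 3 genuine: choose 3 of the 8 genuine and 1 of the 5 counterfeit, C(8,3)·C(5,1) = 56·5 = 280.
Probability = 280/715 = 56/143.

56/143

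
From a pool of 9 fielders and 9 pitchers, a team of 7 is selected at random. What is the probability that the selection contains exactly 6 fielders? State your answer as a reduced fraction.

There are C(18,7) = 31824 ways to choose 7 from 18.
Selections with exactly 6 fielders: choose 6 of the 9 fielders and 1 of the 9 pitchers, C(9,6)·C(9,1) = 84·9 = 756.
Probability = 756/31824 = 21/884.

21/884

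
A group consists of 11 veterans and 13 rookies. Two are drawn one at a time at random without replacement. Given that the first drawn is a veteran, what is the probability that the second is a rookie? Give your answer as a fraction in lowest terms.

13/23

After removing one veteran, 23 remain: 10 veterans and 13 rookies.
So the probability the next is a rookie is 13/23.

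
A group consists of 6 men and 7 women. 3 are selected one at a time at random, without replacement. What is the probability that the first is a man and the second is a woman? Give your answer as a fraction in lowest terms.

7/26

Multiply the conditional probabilities at each draw: 6/13 · 7/12 = 42/156 = 7/26.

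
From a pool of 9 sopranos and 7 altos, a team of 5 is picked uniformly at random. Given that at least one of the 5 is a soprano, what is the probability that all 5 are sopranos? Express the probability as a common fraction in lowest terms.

2/69

Work in counts. Selections with at least one soprano: C(16,5) − C(7,5) = 4368 − 21 = 4347.
Of those, selections where all 5 are sopranos: C(9,5) = 126.
Conditional probability = 126/4347 = 2/69.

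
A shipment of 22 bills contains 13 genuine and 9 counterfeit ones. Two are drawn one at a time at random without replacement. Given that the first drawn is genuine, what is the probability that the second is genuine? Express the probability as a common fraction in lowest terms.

4/7

After removing one genuine, 21 remain: 12 genuine and 9 counterfeit.
So the probability the next is genuine is 12/21 = 4/7.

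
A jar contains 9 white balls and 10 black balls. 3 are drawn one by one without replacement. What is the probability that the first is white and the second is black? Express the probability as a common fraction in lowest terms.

5/19

Multiply the conditional probabilities at each draw: 9/19 · 10/18 = 90/342 = 5/19.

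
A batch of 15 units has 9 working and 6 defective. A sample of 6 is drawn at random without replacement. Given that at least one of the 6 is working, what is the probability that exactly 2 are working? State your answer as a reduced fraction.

15/139

Work in counts. Selections with at least one working: C(15,6) − C(6,6) = 5005 − 1 = 5004.
Of those, selections where exactly 2 are working: C(9,2)·C(6,4) = 36·15 = 540.
Conditional probability = 540/5004 = 15/139.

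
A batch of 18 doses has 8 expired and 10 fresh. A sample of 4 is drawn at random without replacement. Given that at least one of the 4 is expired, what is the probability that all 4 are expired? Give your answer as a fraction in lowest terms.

Work in counts. Selections with at least one expired: C(18,4) − C(10,4) = 3060 − 210 = 2850.
Of those, selections where all 4 are expired: C(8,4) = 70.
Conditional probability = 70/2850 = 7/285.

7/285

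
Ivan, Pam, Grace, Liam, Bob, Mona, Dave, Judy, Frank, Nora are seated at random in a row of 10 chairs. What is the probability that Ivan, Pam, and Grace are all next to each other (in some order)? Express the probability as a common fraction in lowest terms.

1/15

There are 10! = 3628800 arrangements.
Treat the three as one block: 8! placements × 3! orders within the block = 40320·6 = 241920.
Probability = 241920/3628800 = 1/15.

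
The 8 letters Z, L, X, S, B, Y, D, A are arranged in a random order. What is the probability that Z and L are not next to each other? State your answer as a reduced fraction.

There are 8! = 40320 arrangements.
Arrangements with Z and L adjacent: 2·7! = 10080.
So not adjacent: 40320 − 10080 = 30240, probability 30240/40320 = 3/4.

3/4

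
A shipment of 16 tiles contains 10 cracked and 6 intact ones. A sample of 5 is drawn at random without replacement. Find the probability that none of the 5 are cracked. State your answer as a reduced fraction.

There are C(16,5) = 4368 possible selections.
Selections with no cracked (all intact): C(6,5) = 6.
Probability = 6/4368 = 1/728.

1/728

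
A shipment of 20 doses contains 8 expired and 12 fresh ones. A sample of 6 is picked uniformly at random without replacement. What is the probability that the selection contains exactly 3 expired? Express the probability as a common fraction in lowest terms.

There are C(20,6) = 38760 ways to choose 6 from 20.
Selections with exactly 3 expired: choose 3 of the 8 expired and 3 of the 12 fresh, C(8,3)·C(12,3) = 56·220 = 12320.
Probability = 12320/38760 = 308/969.

308/969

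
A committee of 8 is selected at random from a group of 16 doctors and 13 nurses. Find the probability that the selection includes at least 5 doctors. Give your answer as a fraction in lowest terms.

14234/30015

There are C(29,8) = 4292145 ways to choose the 8.
Favorable selections (at least 5 doctors): C(16,5)·C(13,3) + C(16,6)·C(13,2) + C(16,7)·C(13,1) + C(16,8)·C(13,0) = 1249248 + 624624 + 148720 + 12870 = 2035462.
Probability = 2035462/4292145 = 14234/30015.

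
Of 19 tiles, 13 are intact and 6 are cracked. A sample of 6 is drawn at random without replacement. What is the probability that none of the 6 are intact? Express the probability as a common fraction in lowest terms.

There are C(19,6) = 27132 possible selections.
Selections with no intact (all cracked): C(6,6) = 1.
Probability = 1/27132.

1/27132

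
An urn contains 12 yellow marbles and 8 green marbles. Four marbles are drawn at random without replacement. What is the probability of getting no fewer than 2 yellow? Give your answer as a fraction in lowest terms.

4103/4845

Total selections: C(20,4) = 4845.
Count the complement (fewer than 2 yellow): C(12,0)·C(8,4) + C(12,1)·C(8,3) = 70 + 672 = 742.
Probability = 1 − 742/4845 = 4103/4845.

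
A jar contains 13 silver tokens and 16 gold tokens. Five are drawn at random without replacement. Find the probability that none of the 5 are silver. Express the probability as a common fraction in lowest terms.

There are C(29,5) = 118755 possible selections.
Selections with no silver (all gold): C(16,5) = 4368.
Probability = 4368/118755 = 16/435.

16/435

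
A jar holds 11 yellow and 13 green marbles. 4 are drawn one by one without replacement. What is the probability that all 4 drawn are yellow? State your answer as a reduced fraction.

Multiply the conditional probabilities at each draw: 11/24 · 10/23 · 9/22 · 8/21 = 7920/255024 = 5/161.

5/161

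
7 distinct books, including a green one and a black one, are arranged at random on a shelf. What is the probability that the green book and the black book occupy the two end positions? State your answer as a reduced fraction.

1/21

There are 7! = 5040 arrangements.
Place the green book and the black book at the ends in 2 ways, arrange the remaining 5 in 5! = 120 ways: 2·120 = 240.
Probability = 240/5040 = 1/21.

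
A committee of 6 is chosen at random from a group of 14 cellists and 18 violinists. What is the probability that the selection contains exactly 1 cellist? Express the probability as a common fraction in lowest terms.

119/899

The sample space is all 6-subsets of the 32: C(32,6) = 906192.
Selections with exactly 1 cellist: choose 1 of the 14 cellists and 5 of the 18 violinists, C(14,1)·C(18,5) = 14·8568 = 119952.
Probability = 119952/906192 = 119/899.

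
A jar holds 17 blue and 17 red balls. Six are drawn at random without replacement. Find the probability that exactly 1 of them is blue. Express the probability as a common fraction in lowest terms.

There are C(34,6) = 1344904 ways to choose 6 from 34.
Selections with exactly 1 blue: choose 1 of the 17 blue and 5 of the 17 red, C(17,1)·C(17,5) = 17·6188 = 105196.
Probability = 105196/1344904 = 1547/19778.

1547/19778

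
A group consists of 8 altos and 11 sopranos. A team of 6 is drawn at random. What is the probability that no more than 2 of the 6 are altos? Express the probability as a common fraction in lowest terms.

319/646

Total selections: C(19,6) = 27132.
Favorable selections (no more than 2 altos): C(8,0)·C(11,6) + C(8,1)·C(11,5) + C(8,2)·C(11,4) = 462 + 3696 + 9240 = 13398.
Probability = 13398/27132 = 319/646.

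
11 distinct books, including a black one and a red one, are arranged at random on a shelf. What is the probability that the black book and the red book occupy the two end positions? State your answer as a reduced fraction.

There are 11! = 39916800 arrangements.
Place the black book and the red book at the ends in 2 ways, arrange the remaining 9 in 9! = 362880 ways: 2·362880 = 725760.
Probability = 725760/39916800 = 1/55.

1/55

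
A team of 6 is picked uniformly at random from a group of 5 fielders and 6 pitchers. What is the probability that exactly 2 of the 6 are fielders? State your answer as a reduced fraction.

25/77

The sample space is all 6-subsets of the 11: C(11,6) = 462.
Selections with exactly 2 fielders: choose 2 of the 5 fielders and 4 of the 6 pitchers, C(5,2)·C(6,4) = 10·15 = 150.
Probability = 150/462 = 25/77.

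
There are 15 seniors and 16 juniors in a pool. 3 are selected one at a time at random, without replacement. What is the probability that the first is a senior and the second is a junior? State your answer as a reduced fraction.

Multiply the conditional probabilities at each draw: 15/31 · 16/30 = 240/930 = 8/31.

8/31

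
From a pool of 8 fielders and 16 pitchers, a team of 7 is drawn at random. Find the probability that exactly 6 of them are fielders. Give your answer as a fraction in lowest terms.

The sample space is all 7-subsets of the 24: C(24,7) = 346104.
Selections with exactly 6 fielders: choose 6 of the 8 fielders and 1 of the 16 pitchers, C(8,6)·C(16,1) = 28·16 = 448.
Probability = 448/346104 = 56/43263.

56/43263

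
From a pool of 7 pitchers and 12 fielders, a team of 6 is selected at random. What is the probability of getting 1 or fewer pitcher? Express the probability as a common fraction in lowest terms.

Total selections: C(19,6) = 27132.
Favorable selections (1 or fewer pitcher): C(7,0)·C(12,6) + C(7,1)·C(12,5) = 924 + 5544 = 6468.
Probability = 6468/27132 = 77/323.

77/323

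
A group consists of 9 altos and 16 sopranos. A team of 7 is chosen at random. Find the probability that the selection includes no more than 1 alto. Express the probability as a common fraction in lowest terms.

There are C(25,7) = 480700 ways to choose the 7.
Favorable selections (no more than 1 alto): C(9,0)·C(16,7) + C(9,1)·C(16,6) = 11440 + 72072 = 83512.
Probability = 83512/480700 = 1898/10925.

1898/10925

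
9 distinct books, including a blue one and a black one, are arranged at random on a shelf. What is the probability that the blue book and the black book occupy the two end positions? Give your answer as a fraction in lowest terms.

There are 9! = 362880 arrangements.
Place the blue book and the black book at the ends in 2 ways, arrange the remaining 7 in 7! = 5040 ways: 2·5040 = 10080.
Probability = 10080/362880 = 1/36.

1/36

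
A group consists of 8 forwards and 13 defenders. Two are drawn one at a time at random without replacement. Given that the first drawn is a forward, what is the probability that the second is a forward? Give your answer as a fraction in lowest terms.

7/20

After removing one forward, 20 remain: 7 forwards and 13 defenders.
So the probability the next is a forward is 7/20.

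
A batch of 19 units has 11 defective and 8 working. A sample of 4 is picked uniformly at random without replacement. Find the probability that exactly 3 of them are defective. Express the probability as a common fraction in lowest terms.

110/323

Total number of selections: C(19,4) = 3876.
Selections with exactly 3 defective: choose 3 of the 11 defective and 1 of the 8 working, C(11,3)·C(8,1) = 165·8 = 1320.
Probability = 1320/3876 = 110/323.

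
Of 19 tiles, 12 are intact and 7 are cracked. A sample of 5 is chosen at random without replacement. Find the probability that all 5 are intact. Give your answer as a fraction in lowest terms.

There are C(19,5) = 11628 possible selections.
Selections with all intact: C(12,5) = 792.
Probability = 792/11628 = 22/323.

22/323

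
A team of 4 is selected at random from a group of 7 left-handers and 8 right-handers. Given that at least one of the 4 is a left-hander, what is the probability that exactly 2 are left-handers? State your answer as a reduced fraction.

84/185

Work in counts. Selections with at least one left-hander: C(15,4) − C(8,4) = 1365 − 70 = 1295.
Of those, selections where exactly 2 are left-handers: C(7,2)·C(8,2) = 21·28 = 588.
Conditional probability = 588/1295 = 84/185.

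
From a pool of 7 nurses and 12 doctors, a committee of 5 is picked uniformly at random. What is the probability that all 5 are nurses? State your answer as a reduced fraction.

There are C(19,5) = 11628 possible selections.
Selections with all nurses: C(7,5) = 21.
Probability = 21/11628 = 7/3876.

7/3876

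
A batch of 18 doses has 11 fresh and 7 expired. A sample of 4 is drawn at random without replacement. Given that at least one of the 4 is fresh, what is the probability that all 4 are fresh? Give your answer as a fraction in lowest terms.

Work in counts. Selections with at least one fresh: C(18,4) − C(7,4) = 3060 − 35 = 3025.
Of those, selections where all 4 are fresh: C(11,4) = 330.
Conditional probability = 330/3025 = 6/55.

6/55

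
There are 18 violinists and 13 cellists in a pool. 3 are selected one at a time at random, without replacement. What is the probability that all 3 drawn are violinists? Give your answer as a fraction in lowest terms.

Multiply the conditional probabilities at each draw: 18/31 · 17/30 · 16/29 = 4896/26970 = 816/4495.

816/4495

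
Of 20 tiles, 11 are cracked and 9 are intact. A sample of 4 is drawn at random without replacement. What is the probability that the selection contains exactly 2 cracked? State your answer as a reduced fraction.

Total number of selections: C(20,4) = 4845.
Selections with exactly 2 cracked: choose 2 of the 11 cracked and 2 of the 9 intact, C(11,2)·C(9,2) = 55·36 = 1980.
Probability = 1980/4845 = 132/323.

132/323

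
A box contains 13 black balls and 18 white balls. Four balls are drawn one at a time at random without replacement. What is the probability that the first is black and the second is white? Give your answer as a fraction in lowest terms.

Multiply the conditional probabilities at each draw: 13/31 · 18/30 = 234/930 = 39/155.

39/155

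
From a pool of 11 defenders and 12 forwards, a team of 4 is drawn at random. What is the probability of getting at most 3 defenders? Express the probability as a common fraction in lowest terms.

There are C(23,4) = 8855 ways to choose the 4.
The complement is exactly 4 defenders: C(11,4)·C(12,0) = 330.
Probability = 1 − 330/8855 = 8525/8855 = 155/161.

155/161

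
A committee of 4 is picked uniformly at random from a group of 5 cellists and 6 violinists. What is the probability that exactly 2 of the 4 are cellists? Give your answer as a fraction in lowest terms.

5/11

Total number of selections: C(11,4) = 330.
Selections with exactly 2 cellists: choose 2 of the 5 cellists and 2 of the 6 violinists, C(5,2)·C(6,2) = 10·15 = 150.
Probability = 150/330 = 5/11.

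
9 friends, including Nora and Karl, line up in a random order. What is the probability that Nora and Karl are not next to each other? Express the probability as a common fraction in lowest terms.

There are 9! = 362880 arrangements.
Arrangements with Nora and Karl adjacent: 2·8! = 80640.
So not adjacent: 362880 − 80640 = 282240, probability 282240/362880 = 7/9.

7/9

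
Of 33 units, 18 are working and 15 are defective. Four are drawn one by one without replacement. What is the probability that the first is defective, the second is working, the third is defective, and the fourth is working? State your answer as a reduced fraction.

Multiply the conditional probabilities at each draw: 15/33 · 18/32 · 14/31 · 17/30 = 64260/982080 = 357/5456.

357/5456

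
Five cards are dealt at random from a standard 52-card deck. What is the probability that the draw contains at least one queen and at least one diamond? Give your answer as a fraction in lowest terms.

There are C(52,5) = 2598960 possible draws.
By inclusion-exclusion on the complements, draws missing all queens or all diamonds: C(48,5) + C(39,5) − C(36,5) = 1712304 + 575757 − 376992 = 1911069.
So draws with at least one of each: 2598960 − 1911069 = 687891, probability 687891/2598960 = 229297/866320.

229297/866320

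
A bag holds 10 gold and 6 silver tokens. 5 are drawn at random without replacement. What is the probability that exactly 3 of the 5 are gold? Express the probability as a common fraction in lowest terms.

75/182

The sample space is all 5-subsets of the 16: C(16,5) = 4368.
Selections with exactly 3 gold: choose 3 of the 10 gold and 2 of the 6 silver, C(10,3)·C(6,2) = 120·15 = 1800.
Probability = 1800/4368 = 75/182.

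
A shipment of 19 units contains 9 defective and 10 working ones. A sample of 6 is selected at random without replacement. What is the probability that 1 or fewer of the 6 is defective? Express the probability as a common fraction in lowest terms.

59/646

Total selections: C(19,6) = 27132.
Favorable selections (1 or fewer defective): C(9,0)·C(10,6) + C(9,1)·C(10,5) = 210 + 2268 = 2478.
Probability = 2478/27132 = 59/646.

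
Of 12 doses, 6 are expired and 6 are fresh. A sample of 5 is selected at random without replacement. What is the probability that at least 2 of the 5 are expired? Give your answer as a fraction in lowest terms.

There are C(12,5) = 792 ways to choose the 5.
Count the complement (fewer than 2 expired): C(6,0)·C(6,5) + C(6,1)·C(6,4) = 6 + 90 = 96.
Probability = 1 − 96/792 = 696/792 = 29/33.

29/33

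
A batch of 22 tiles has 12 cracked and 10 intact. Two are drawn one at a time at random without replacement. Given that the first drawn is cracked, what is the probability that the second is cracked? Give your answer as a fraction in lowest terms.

11/21

After removing one cracked, 21 remain: 11 cracked and 10 intact.
So the probability the next is cracked is 11/21.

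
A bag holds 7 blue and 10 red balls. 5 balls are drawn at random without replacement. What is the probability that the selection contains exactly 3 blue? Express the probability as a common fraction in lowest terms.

Total number of selections: C(17,5) = 6188.
Selections with exactly 3 blue: choose 3 of the 7 blue and 2 of the 10 red, C(7,3)·C(10,2) = 35·45 = 1575.
Probability = 1575/6188 = 225/884.

225/884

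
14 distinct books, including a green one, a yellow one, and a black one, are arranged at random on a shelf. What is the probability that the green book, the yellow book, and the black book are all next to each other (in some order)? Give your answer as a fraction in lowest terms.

There are 14! = 87178291200 arrangements.
Treat the three as one block: 12! placements × 3! orders within the block = 479001600·6 = 2874009600.
Probability = 2874009600/87178291200 = 3/91.

3/91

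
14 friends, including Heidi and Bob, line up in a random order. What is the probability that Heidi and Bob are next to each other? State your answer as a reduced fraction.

1/7

There are 14! = 87178291200 arrangements.
Treat Heidi and Bob as a block: 13! arrangements of the blocks × 2 orders within the block = 2·6227020800 = 12454041600.
Probability = 12454041600/87178291200 = 1/7.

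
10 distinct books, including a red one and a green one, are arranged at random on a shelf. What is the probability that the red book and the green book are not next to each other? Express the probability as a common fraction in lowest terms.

4/5

There are 10! = 3628800 arrangements.
Arrangements with the red book and the green book adjacent: 2·9! = 725760.
So not adjacent: 3628800 − 725760 = 2903040, probability 2903040/3628800 = 4/5.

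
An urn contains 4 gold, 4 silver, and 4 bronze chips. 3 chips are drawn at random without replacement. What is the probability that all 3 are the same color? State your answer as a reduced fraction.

3/55

There are C(12,3) = 220 ways to draw 3 chips.
All same color: C(4,3) + C(4,3) + C(4,3) = 4 + 4 + 4 = 12.
Probability = 12/220 = 3/55.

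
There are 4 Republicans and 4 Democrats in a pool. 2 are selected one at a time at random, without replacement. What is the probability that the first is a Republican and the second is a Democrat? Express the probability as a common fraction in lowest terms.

Multiply the conditional probabilities at each draw: 4/8 · 4/7 = 16/56 = 2/7.

2/7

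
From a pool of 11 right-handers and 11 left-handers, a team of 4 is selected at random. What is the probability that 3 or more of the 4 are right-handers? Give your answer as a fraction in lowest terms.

Total selections: C(22,4) = 7315.
Favorable selections (3 or more right-handers): C(11,3)·C(11,1) + C(11,4)·C(11,0) = 1815 + 330 = 2145.
Probability = 2145/7315 = 39/133.

39/133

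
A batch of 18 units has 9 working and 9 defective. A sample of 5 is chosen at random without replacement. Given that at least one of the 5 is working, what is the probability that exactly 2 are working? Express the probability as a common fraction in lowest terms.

Work in counts. Selections with at least one working: C(18,5) − C(9,5) = 8568 − 126 = 8442.
Of those, selections where exactly 2 are working: C(9,2)·C(9,3) = 36·84 = 3024.
Conditional probability = 3024/8442 = 24/67.

24/67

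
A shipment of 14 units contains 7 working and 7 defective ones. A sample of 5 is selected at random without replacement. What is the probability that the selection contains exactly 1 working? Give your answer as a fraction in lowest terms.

The sample space is all 5-subsets of the 14: C(14,5) = 2002.
Selections with exactly 1 working: choose 1 of the 7 working and 4 of the 7 defective, C(7,1)·C(7,4) = 7·35 = 245.
Probability = 245/2002 = 35/286.

35/286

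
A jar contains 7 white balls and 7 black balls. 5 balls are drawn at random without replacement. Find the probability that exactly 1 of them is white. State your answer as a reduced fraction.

35/286

There are C(14,5) = 2002 ways to choose 5 from 14.
Selections with exactly 1 white: choose 1 of the 7 white and 4 of the 7 black, C(7,1)·C(7,4) = 7·35 = 245.
Probability = 245/2002 = 35/286.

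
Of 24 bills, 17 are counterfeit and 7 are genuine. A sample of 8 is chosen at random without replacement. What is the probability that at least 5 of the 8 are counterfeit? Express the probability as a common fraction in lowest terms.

There are C(24,8) = 735471 ways to choose the 8.
Favorable selections (at least 5 counterfeit): C(17,5)·C(7,3) + C(17,6)·C(7,2) + C(17,7)·C(7,1) + C(17,8)·C(7,0) = 216580 + 259896 + 136136 + 24310 = 636922.
Probability = 636922/735471 = 3406/3933.

3406/3933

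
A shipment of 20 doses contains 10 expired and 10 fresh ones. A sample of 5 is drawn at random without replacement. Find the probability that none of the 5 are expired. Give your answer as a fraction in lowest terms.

21/1292

There are C(20,5) = 15504 possible selections.
Selections with no expired (all fresh): C(10,5) = 252.
Probability = 252/15504 = 21/1292.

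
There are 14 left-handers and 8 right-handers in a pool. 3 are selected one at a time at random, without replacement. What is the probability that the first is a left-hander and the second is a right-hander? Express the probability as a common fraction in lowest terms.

Multiply the conditional probabilities at each draw: 14/22 · 8/21 = 112/462 = 8/33.

8/33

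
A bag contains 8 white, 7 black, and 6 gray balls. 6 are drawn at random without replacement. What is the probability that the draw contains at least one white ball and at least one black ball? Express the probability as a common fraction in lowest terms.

There are C(21,6) = 54264 possible draws.
By inclusion-exclusion on the complements, draws missing all white or all black: C(13,6) + C(14,6) − C(6,6) = 1716 + 3003 − 1 = 4718.
So draws with at least one of each: 54264 − 4718 = 49546, probability 49546/54264 = 3539/3876.

3539/3876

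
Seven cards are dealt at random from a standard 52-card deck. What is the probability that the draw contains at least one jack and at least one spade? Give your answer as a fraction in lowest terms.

53122231/133784560

There are C(52,7) = 133784560 possible draws.
By inclusion-exclusion on the complements, draws missing all jacks or all spades: C(48,7) + C(39,7) − C(36,7) = 73629072 + 15380937 − 8347680 = 80662329.
So draws with at least one of each: 133784560 − 80662329 = 53122231, probability 53122231/133784560.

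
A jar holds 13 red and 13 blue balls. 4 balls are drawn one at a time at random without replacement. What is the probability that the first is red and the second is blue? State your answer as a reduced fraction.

Multiply the conditional probabilities at each draw: 13/26 · 13/25 = 169/650 = 13/50.

13/50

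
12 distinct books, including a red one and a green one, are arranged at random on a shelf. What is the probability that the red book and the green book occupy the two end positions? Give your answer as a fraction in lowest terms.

There are 12! = 479001600 arrangements.
Place the red book and the green book at the ends in 2 ways, arrange the remaining 10 in 10! = 3628800 ways: 2·3628800 = 7257600.
Probability = 7257600/479001600 = 1/66.

1/66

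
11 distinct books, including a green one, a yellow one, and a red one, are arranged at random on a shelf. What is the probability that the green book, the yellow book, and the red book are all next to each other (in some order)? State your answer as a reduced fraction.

There are 11! = 39916800 arrangements.
Treat the three as one block: 9! placements × 3! orders within the block = 362880·6 = 2177280.
Probability = 2177280/39916800 = 3/55.

3/55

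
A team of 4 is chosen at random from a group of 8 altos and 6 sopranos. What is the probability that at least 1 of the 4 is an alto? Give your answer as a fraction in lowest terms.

986/1001

There are C(14,4) = 1001 ways to choose the 4.
Favorable selections (at least 1 alto): C(8,1)·C(6,3) + C(8,2)·C(6,2) + C(8,3)·C(6,1) + C(8,4)·C(6,0) = 160 + 420 + 336 + 70 = 986.
Probability = 986/1001.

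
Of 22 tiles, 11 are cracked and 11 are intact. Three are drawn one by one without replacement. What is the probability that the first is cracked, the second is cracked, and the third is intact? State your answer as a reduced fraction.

11/84

Multiply the conditional probabilities at each draw: 11/22 · 10/21 · 11/20 = 1210/9240 = 11/84.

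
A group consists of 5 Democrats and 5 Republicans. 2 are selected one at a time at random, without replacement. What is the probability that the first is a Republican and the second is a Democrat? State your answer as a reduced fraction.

5/18

Multiply the conditional probabilities at each draw: 5/10 · 5/9 = 25/90 = 5/18.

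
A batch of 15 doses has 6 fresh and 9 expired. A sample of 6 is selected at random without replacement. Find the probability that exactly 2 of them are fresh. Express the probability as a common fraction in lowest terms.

54/143

Total number of selections: C(15,6) = 5005.
Selections with exactly 2 fresh: choose 2 of the 6 fresh and 4 of the 9 expired, C(6,2)·C(9,4) = 15·126 = 1890.
Probability = 1890/5005 = 54/143.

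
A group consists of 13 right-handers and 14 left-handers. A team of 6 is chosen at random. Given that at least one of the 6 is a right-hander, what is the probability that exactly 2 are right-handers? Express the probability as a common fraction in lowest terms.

Work in counts. Selections with at least one right-hander: C(27,6) − C(14,6) = 296010 − 3003 = 293007.
Of those, selections where exactly 2 are right-handers: C(13,2)·C(14,4) = 78·1001 = 78078.
Conditional probability = 78078/293007 = 182/683.

182/683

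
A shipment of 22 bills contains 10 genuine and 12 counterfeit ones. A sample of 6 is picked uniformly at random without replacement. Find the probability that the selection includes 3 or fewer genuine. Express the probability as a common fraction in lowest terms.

249/323

There are C(22,6) = 74613 ways to choose the 6.
Count the complement (more than 3 genuine): C(10,4)·C(12,2) + C(10,5)·C(12,1) + C(10,6)·C(12,0) = 13860 + 3024 + 210 = 17094.
Probability = 1 − 17094/74613 = 57519/74613 = 249/323.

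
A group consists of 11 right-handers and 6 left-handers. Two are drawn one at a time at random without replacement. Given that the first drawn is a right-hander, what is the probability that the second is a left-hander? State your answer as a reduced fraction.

3/8

After removing one right-hander, 16 remain: 10 right-handers and 6 left-handers.
So the probability the next is a left-hander is 6/16 = 3/8.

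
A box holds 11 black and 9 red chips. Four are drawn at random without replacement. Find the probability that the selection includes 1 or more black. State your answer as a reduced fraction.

There are C(20,4) = 4845 ways to choose the 4.
The complement is all 4 are red: C(9,4) = 126.
Probability = 1 − 126/4845 = 4719/4845 = 1573/1615.

1573/1615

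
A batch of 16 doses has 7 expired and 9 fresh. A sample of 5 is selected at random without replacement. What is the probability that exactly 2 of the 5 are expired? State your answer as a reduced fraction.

21/52

The sample space is all 5-subsets of the 16: C(16,5) = 4368.
Selections with exactly 2 expired: choose 2 of the 7 expired and 3 of the 9 fresh, C(7,2)·C(9,3) = 21·84 = 1764.
Probability = 1764/4368 = 21/52.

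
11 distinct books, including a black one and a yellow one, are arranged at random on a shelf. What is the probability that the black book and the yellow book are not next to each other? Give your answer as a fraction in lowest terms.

9/11

There are 11! = 39916800 arrangements.
Arrangements with the black book and the yellow book adjacent: 2·10! = 7257600.
So not adjacent: 39916800 − 7257600 = 32659200, probability 32659200/39916800 = 9/11.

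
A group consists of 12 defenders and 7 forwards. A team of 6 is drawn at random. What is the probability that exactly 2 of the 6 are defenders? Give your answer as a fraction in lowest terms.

55/646

The sample space is all 6-subsets of the 19: C(19,6) = 27132.
Selections with exactly 2 defenders: choose 2 of the 12 defenders and 4 of the 7 forwards, C(12,2)·C(7,4) = 66·35 = 2310.
Probability = 2310/27132 = 55/646.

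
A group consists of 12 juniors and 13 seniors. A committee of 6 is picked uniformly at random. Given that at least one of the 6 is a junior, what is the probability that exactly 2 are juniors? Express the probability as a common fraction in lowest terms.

Work in counts. Selections with at least one junior: C(25,6) − C(13,6) = 177100 − 1716 = 175384.
Of those, selections where exactly 2 are juniors: C(12,2)·C(13,4) = 66·715 = 47190.
Conditional probability = 47190/175384 = 2145/7972.

2145/7972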